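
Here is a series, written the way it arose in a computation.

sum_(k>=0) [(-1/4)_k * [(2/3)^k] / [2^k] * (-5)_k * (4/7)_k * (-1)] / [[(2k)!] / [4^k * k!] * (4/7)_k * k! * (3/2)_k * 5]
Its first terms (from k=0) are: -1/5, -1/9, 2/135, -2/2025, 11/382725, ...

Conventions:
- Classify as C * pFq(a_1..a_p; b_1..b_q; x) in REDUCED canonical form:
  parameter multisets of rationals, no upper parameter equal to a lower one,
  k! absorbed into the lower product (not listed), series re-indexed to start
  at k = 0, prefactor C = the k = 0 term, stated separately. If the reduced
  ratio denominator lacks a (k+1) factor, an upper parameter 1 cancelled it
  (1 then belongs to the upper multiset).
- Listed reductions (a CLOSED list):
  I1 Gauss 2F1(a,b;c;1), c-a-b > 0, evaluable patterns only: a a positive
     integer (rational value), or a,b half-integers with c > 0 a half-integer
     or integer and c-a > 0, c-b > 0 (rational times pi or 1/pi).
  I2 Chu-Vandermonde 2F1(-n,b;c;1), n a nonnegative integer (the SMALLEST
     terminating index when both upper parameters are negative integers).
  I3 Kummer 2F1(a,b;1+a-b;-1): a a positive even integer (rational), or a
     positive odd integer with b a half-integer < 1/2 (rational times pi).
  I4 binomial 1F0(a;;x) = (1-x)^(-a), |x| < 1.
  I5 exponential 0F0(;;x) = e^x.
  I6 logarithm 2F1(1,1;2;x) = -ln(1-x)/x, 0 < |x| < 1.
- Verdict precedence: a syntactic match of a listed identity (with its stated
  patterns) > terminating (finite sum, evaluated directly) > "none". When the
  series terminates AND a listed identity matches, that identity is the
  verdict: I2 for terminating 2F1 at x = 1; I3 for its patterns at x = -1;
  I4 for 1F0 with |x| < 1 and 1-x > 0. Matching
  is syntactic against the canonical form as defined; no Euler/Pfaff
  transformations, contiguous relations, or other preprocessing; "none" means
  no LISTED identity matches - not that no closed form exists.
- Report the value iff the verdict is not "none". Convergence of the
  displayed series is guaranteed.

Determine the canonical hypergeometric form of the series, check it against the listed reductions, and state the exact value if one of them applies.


Prefactor -1/5, argument 1/3: 2F2 with upper {-5, -1/4} over lower {1/2, 3/2}. Verdict: terminating - no listed pattern fits, but -5 in the upper list cuts the series at k = 5; direct evaluation. Exact value: -146272/492075.

Structural cue: from the first term -1/5: the two k-th powers (C = -1/5) combine into one argument.
Step ratio: r(k) = (1/3) * (k-5) (k-1/4) / [(k+1/2) (k+3/2) (k+1)] - rational in k. x = (1/3); t_0 = -1/5; negate the roots.


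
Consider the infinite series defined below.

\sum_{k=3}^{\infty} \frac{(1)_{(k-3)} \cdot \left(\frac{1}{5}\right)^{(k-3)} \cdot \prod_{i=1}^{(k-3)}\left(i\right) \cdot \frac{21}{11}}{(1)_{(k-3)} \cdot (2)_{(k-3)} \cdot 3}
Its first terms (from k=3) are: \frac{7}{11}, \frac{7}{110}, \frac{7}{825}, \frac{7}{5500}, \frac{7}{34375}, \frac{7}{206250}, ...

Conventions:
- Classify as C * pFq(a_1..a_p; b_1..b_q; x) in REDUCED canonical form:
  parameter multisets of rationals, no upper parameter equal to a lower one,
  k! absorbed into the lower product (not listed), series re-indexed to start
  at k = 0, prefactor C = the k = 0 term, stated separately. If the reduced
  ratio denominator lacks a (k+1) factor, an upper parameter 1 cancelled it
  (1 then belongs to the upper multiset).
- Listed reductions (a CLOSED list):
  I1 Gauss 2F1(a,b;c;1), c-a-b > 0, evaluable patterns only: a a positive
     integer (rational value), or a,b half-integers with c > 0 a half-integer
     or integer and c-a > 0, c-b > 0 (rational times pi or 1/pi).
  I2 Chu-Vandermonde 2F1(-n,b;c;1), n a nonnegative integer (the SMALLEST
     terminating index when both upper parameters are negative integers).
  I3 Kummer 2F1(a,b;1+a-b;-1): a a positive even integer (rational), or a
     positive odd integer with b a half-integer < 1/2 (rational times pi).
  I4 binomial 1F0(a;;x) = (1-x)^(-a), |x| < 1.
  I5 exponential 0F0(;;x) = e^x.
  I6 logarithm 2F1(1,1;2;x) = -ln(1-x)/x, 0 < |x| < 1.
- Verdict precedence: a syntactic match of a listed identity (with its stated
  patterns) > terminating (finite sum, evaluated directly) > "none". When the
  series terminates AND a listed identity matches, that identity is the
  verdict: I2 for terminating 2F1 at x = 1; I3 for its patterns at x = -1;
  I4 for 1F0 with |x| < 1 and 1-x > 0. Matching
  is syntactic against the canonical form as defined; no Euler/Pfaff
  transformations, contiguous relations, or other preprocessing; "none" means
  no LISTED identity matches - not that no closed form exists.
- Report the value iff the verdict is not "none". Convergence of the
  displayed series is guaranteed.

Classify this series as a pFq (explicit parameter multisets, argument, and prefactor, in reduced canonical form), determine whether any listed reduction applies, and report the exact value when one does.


The series (x = \frac{1}{5}) is 2F1: upper {1, 1}, lower {2}, prefactor \frac{7}{11}. Verdict: this is the I6 logarithm reduction (the logarithm: parameters (1,1;2), x = \frac{1}{5}). Exact value: \left(-\frac{35}{11}\right) \cdot \ln\left(\frac{4}{5}\right).

Structural cue: from the first term \frac{7}{11}: the running product (C = 7/11) telescopes to a rising factorial.
Term ratio: r(k) = \frac{1}{5} * (k+1) (k+1) / [(k+2) (k+1)] - rational in k, leading ratio \frac{1}{5}; with t_0 = \frac{7}{11}, classification follows.


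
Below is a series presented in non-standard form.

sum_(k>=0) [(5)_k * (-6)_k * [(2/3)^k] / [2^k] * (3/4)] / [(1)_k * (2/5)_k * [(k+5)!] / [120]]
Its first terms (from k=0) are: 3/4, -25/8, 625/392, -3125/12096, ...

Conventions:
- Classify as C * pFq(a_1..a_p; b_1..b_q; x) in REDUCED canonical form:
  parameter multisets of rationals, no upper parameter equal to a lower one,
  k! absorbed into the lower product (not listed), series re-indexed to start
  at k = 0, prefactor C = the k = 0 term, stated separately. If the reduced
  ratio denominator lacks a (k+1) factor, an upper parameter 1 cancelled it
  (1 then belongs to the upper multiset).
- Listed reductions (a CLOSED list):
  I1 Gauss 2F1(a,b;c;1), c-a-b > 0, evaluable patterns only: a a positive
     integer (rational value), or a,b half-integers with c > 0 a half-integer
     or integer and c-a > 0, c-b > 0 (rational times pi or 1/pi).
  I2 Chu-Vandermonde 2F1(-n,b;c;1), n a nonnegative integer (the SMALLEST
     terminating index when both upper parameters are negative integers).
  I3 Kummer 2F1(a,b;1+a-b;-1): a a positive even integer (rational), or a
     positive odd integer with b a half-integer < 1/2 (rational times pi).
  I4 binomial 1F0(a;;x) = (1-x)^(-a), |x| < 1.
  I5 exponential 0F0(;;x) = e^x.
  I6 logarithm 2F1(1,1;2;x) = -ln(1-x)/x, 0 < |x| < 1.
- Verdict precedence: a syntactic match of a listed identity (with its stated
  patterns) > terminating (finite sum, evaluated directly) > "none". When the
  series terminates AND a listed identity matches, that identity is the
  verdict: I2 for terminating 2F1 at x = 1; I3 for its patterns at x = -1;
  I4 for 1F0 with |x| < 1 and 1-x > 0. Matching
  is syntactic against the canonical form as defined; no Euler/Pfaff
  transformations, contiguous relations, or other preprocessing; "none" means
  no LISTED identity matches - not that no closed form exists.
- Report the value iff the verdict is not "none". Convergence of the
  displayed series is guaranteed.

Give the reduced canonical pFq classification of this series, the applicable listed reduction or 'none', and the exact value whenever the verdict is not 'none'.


Reduced: x = 1/3, 2F2, upper = {-6, 5}, lower = {2/5, 6}, C = 3/4. Verdict: terminating. With -6 upstairs the series is a 7-term polynomial sum; evaluated term by term. Exact value: -129831133213/126970151616.

Key step: x = (1/3) and the denominator's factorial ratio (C = 3/4, x = 1/3) is a lower Pochhammer.
Ratio: r(k) = (1/3) * (k-6) (k+5) / [(k+2/5) (k+6) (k+1)] - rational in k. x = (1/3); t_0 = 3/4; negate the roots.


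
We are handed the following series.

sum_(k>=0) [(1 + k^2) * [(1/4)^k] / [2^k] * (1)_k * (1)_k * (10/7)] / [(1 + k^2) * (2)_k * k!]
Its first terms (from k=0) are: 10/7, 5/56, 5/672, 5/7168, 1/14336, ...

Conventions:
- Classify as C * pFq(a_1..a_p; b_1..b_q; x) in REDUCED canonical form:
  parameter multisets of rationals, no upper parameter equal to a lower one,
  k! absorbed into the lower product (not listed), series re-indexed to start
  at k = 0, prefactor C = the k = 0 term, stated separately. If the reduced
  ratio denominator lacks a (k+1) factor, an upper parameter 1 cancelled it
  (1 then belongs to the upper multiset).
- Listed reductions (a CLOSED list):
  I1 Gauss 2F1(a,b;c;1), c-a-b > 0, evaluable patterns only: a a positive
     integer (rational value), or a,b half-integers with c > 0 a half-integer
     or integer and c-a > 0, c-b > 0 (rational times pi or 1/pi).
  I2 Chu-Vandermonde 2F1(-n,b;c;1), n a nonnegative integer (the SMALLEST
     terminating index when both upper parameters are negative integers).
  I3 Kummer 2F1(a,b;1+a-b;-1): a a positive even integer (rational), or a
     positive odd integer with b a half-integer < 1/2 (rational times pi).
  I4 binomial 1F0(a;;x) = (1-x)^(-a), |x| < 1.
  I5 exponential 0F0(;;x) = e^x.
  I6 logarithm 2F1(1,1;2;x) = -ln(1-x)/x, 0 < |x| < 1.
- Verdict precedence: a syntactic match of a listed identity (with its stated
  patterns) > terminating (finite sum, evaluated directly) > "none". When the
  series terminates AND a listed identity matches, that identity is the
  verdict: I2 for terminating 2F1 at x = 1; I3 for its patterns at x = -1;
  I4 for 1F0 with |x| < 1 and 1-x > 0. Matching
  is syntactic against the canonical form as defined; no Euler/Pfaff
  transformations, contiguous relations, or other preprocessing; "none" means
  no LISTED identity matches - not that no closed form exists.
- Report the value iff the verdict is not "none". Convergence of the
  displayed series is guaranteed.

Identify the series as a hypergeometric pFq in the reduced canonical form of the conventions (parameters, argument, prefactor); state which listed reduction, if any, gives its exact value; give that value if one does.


Key observation: t_0 being 10/7, striking the common factor k^2 + 1 reduces the term (C = 10/7).
Term ratio: r(k) = (1/8) * (k+1) (k+1) / [(k+2) (k+1)] - rational in k, leading ratio (1/8); with t_0 = 10/7, classification follows.

At argument 1/8: a 2F1 with upper {1, 1}, lower {2}, scaled by C = 10/7. Verdict: this is logarithm (I6) (the logarithm: parameters (1,1;2), x = 1/8). Sum: (-80/7) * ln(7/8).


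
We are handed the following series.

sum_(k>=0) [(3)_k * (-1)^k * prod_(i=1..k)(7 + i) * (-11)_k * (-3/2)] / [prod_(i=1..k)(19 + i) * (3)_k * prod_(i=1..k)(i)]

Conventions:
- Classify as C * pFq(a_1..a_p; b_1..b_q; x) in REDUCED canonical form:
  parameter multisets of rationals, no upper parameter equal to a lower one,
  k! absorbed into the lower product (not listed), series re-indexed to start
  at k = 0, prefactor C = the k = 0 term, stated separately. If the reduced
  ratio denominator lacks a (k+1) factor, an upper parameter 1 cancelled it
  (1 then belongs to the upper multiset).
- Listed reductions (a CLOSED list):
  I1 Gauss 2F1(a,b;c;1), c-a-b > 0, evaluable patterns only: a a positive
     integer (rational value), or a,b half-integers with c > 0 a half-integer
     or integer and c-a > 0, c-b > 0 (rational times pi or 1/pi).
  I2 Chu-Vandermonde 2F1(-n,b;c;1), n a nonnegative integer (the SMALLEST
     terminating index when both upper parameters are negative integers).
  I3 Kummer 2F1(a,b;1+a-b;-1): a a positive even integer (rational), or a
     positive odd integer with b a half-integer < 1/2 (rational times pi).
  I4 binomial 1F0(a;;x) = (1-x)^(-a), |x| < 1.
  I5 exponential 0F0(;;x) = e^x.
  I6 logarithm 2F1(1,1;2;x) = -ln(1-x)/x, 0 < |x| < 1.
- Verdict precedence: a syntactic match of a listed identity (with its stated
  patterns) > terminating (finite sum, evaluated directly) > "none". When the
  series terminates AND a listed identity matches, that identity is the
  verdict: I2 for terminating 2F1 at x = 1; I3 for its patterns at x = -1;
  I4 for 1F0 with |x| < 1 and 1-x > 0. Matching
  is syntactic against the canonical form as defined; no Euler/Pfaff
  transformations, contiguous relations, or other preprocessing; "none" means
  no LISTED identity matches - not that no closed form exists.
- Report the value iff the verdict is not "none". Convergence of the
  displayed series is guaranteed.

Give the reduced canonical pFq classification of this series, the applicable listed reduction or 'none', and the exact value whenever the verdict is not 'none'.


Canonical form: C = -3/2 times 2F1 with upper {-11, 8}, lower {20}, x = -1. Verdict (x = -1): Kummer's theorem (I3) applies (x = -1; c = 20 equals 1+a-b for upper {-11, 8}: listed pattern). Its exact value is -2907/35.

Key step: t_0 = -3/2 here, and the product of the first k integers (C = -3/2) is k!.
Adjacent-term ratio: r(k) = (-1) * (k-11) (k+8) / [(k+20) (k+1)] - rational; roots negated = parameters, x = (-1), C = -3/2.


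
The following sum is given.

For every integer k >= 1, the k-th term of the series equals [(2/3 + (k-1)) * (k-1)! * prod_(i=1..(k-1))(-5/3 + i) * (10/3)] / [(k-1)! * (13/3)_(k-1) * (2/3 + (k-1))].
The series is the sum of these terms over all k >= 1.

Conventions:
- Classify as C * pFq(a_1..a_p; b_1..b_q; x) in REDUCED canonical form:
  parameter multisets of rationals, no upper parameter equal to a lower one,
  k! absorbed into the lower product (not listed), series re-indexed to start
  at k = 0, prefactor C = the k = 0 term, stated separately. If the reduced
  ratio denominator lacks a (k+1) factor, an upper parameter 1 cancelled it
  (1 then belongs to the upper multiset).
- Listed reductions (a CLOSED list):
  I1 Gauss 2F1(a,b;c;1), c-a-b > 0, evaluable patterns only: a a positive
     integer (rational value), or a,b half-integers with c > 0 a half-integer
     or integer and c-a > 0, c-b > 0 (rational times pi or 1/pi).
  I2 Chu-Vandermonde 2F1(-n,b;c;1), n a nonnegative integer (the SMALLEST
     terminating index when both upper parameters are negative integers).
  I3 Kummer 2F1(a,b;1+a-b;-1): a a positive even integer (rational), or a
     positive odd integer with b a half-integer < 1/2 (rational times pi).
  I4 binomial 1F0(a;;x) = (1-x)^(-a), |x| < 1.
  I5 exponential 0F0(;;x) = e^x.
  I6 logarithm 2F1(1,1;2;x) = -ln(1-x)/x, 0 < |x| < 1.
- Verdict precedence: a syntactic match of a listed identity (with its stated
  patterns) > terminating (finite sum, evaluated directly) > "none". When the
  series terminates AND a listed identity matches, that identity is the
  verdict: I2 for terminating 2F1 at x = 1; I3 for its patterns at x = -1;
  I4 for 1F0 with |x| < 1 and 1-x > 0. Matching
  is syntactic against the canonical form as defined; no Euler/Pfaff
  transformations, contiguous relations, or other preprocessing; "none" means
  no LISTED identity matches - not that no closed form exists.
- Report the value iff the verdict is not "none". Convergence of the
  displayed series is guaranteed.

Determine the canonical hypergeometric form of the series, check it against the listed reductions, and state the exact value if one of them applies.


With C = 10/3: the canonical form is 2F1(-2/3, 1; 13/3; 1). Verdict: Gauss (I1, integer-parameter pattern) applies (x = 1: the Gamma ratio telescopes since c-a-b = 4 > 0 and a = 1 in Z>0). Value: 25/9.

The tell: with t_0 = 10/3, striking the common factor k + 2/3 reduces the term (C = 10/3).
Term ratio: r(k) = 1 * (k-2/3) (k+1) / [(k+13/3) (k+1)] ; factor over Q: parameters, x = 1, and C = 10/3.


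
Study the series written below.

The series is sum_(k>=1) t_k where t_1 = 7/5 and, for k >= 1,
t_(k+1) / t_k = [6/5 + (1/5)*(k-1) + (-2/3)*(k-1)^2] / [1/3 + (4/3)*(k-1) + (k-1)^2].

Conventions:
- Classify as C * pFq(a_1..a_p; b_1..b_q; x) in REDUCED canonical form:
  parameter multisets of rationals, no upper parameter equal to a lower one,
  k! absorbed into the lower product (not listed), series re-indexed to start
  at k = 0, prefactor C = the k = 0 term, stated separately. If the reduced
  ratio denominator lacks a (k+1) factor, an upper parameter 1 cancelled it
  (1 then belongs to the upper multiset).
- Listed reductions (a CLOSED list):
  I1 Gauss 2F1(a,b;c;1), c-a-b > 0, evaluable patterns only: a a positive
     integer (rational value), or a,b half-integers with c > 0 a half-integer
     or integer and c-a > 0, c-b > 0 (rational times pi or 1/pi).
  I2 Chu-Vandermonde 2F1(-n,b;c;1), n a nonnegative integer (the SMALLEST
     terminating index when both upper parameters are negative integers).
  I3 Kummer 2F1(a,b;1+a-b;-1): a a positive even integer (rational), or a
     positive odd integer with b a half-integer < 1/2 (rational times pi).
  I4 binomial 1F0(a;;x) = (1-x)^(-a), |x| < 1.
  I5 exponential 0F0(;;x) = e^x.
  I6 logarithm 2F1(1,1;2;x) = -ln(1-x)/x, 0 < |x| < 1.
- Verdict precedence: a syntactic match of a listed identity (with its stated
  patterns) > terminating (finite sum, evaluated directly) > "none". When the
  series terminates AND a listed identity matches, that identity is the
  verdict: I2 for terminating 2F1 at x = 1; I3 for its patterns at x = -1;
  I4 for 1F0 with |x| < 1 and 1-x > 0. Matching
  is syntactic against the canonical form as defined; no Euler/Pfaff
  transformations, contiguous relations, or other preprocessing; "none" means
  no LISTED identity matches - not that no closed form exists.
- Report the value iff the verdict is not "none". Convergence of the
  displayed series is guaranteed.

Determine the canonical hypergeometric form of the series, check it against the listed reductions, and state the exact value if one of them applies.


Structural cue: from the first term 7/5: roots of the ratio polynomials (prefactor 7/5) are the negated parameters.
Adjacent-term ratio: r(k) = (-2/3) * (k-3/2) (k+6/5) / [(k+1/3) (k+1)] - rational; roots negated = parameters, x = (-2/3), C = 7/5.

x = -2/3 here; the reduced form reads 2F1, upper {-3/2, 6/5}, lower {1/3}, C = 7/5. Verdict: none - this 2F1 at x = -2/3 matches no listed pattern, and upper {-3/2, 6/5} holds no stopper.


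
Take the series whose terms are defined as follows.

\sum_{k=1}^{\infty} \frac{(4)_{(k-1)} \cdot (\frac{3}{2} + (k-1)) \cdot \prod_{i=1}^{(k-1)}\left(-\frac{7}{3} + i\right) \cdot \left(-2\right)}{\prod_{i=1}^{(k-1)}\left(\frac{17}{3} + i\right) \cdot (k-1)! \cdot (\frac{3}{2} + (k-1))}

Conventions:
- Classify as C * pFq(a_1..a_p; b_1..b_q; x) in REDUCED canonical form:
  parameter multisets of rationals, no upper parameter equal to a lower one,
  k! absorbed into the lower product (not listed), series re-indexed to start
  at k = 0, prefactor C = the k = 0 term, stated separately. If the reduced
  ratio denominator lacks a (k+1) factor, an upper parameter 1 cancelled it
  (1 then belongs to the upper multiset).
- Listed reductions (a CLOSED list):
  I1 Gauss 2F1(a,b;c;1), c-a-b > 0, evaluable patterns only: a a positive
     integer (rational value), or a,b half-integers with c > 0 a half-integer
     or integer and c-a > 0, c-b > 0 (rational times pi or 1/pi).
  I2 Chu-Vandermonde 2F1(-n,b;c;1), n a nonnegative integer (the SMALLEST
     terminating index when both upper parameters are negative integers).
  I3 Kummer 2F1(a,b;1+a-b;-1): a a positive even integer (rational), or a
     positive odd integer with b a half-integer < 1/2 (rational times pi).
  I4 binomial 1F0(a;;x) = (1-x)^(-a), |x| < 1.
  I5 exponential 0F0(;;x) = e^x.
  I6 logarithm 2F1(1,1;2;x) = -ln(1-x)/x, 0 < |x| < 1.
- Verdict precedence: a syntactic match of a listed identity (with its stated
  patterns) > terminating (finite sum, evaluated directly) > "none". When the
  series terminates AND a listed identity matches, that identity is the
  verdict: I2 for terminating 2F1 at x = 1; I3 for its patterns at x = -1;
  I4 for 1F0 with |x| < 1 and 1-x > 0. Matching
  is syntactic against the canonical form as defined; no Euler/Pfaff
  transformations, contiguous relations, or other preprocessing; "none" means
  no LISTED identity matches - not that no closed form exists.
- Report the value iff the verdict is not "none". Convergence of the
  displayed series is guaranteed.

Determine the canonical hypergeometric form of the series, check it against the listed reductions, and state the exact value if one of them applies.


Classification (C = -2): 2F1 with upper {-\frac{4}{3}, 4}, lower {\frac{20}{3}}, argument x = 1. Verdict (x = 1): the Gauss summation I1 applies (x = 1: the Gamma ratio telescopes since c-a-b = 4 > 0 and a = 4 in Z>0). Exact value: -\frac{748}{1215}.

Key observation: x = 1 and striking the common factor k + 3/2 reduces the term (prefactor -2).
Step ratio: r(k) = 1 * (k-\frac{4}{3}) (k+4) / [(k+\frac{20}{3}) (k+1)] - rational in k, leading ratio 1; with t_0 = -2, classification follows.


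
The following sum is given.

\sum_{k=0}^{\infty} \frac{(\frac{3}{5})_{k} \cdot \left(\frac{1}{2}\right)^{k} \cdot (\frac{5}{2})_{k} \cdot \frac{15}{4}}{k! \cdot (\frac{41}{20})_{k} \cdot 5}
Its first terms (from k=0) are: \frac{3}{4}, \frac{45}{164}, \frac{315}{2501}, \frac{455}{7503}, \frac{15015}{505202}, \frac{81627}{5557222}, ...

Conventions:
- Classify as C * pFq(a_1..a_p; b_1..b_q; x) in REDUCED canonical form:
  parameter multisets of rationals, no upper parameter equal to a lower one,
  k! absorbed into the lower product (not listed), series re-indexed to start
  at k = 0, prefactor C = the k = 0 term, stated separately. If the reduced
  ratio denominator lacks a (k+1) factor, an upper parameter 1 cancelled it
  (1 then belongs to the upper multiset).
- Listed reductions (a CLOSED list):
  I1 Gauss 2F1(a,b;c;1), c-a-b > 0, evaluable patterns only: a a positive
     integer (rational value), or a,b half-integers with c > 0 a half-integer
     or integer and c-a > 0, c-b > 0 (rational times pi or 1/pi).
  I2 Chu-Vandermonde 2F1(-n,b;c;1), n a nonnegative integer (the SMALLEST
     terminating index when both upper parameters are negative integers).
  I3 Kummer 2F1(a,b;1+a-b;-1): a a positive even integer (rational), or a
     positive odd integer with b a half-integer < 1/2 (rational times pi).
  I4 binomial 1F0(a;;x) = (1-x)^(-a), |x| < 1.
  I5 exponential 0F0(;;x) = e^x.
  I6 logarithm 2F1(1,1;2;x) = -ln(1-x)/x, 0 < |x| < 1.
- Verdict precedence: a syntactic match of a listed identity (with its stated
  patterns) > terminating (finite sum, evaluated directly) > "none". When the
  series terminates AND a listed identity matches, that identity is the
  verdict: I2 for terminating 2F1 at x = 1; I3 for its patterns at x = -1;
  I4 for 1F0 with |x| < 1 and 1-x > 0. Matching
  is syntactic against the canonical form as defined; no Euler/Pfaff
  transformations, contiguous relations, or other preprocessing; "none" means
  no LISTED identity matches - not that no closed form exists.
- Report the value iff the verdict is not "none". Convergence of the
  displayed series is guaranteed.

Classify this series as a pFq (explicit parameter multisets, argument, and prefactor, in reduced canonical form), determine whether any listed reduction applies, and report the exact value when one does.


Classification (C = \frac{3}{4}): 2F1 with upper {\frac{3}{5}, \frac{5}{2}}, lower {\frac{41}{20}}, argument x = \frac{1}{2}. Verdict: none - at argument \frac{1}{2} the multisets {\frac{3}{5}, \frac{5}{2}} ; {\frac{41}{20}} match no listed identity.

Key step: x = \frac{1}{2} and the constant factors (prefactor 3/4) combine into one prefactor.
Term ratio: r(k) = \frac{1}{2} * (k+\frac{3}{5}) (k+\frac{5}{2}) / [(k+\frac{41}{20}) (k+1)] ; factor over Q: parameters, x = \frac{1}{2}, and C = \frac{3}{4}.


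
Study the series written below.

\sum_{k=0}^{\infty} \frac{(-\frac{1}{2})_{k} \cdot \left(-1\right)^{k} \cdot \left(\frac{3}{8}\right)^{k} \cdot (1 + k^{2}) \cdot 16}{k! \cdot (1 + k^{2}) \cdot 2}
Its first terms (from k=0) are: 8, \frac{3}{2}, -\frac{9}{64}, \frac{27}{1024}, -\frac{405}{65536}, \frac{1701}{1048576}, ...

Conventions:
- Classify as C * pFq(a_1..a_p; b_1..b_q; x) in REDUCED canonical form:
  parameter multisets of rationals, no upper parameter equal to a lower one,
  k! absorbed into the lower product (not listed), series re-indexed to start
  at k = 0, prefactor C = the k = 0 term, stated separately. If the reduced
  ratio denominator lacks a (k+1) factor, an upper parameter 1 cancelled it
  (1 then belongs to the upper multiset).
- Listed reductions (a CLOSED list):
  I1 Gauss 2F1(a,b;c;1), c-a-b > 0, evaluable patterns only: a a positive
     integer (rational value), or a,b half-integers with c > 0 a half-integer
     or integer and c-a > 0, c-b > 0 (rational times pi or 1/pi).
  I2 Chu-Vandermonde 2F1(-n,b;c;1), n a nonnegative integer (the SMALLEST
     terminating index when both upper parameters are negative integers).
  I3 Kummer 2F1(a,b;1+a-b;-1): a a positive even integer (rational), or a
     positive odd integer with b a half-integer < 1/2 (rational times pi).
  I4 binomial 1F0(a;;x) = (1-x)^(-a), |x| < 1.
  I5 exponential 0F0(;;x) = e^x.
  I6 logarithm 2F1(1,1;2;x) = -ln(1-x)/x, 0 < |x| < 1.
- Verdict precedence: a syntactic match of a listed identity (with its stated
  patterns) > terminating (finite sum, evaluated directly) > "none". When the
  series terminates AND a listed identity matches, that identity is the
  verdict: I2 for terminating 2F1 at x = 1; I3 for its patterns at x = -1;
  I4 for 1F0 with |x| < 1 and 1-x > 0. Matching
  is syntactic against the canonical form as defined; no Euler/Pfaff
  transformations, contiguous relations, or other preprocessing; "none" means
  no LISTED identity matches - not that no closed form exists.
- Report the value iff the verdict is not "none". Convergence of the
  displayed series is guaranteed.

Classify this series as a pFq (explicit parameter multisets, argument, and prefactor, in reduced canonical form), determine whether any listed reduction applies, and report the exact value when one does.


At argument -\frac{3}{8}: a 1F0 with upper {-\frac{1}{2}}, lower {-}, scaled by C = 8. Verdict: the binomial series (I4) fires (the 1F0 binomial series: exponent 1/2, x = -\frac{3}{8}). Value: 8 \cdot \left(\frac{11}{8}\right)^{\frac{1}{2}}.

The tell: x = -\frac{3}{8} and the constant factors (prefactor 8) combine into one prefactor.
Consecutive-term ratio: r(k) = -\frac{3}{8} * (k-\frac{1}{2}) / [(k+1)] - rational in k. x = -\frac{3}{8}; t_0 = 8; negate the roots.


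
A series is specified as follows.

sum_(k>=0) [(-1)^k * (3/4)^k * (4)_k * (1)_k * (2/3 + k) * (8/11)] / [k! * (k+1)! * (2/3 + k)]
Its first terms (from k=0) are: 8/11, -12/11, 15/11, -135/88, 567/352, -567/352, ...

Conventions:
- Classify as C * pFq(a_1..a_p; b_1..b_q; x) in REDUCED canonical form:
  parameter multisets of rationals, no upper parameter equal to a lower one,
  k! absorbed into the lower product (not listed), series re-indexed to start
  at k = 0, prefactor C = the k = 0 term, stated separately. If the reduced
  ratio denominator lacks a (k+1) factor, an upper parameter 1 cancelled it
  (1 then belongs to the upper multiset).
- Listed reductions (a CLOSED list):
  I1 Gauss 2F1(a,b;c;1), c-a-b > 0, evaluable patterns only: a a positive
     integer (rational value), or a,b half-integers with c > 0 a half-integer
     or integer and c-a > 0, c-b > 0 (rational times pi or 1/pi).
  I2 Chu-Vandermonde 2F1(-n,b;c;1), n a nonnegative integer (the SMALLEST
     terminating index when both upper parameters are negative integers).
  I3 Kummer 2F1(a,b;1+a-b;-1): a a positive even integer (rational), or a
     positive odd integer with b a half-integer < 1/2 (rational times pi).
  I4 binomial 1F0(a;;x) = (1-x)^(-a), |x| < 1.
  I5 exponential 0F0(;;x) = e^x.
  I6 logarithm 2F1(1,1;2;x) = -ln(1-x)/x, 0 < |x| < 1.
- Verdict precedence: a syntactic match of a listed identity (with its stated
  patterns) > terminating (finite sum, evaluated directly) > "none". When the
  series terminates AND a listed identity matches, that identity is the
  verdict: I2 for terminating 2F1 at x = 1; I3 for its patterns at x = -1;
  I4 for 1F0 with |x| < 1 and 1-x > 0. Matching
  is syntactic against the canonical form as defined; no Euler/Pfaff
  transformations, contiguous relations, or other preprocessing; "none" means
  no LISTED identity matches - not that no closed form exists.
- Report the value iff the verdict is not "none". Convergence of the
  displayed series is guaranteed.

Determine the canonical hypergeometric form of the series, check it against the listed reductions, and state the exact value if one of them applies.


Classification (C = 8/11): 2F1 with upper {1, 4}, lower {2}, argument x = -3/4. Verdict: none - at argument -3/4 the multisets {1, 4} ; {2} match no listed identity.

Structural cue: t_0 being 8/11, the (-1)^k factor (C = 8/11, x = -3/4) folds into the argument's sign.
Step ratio: r(k) = (-3/4) * (k+1) (k+4) / [(k+2) (k+1)] - rational in k, leading ratio (-3/4); with t_0 = 8/11, classification follows.


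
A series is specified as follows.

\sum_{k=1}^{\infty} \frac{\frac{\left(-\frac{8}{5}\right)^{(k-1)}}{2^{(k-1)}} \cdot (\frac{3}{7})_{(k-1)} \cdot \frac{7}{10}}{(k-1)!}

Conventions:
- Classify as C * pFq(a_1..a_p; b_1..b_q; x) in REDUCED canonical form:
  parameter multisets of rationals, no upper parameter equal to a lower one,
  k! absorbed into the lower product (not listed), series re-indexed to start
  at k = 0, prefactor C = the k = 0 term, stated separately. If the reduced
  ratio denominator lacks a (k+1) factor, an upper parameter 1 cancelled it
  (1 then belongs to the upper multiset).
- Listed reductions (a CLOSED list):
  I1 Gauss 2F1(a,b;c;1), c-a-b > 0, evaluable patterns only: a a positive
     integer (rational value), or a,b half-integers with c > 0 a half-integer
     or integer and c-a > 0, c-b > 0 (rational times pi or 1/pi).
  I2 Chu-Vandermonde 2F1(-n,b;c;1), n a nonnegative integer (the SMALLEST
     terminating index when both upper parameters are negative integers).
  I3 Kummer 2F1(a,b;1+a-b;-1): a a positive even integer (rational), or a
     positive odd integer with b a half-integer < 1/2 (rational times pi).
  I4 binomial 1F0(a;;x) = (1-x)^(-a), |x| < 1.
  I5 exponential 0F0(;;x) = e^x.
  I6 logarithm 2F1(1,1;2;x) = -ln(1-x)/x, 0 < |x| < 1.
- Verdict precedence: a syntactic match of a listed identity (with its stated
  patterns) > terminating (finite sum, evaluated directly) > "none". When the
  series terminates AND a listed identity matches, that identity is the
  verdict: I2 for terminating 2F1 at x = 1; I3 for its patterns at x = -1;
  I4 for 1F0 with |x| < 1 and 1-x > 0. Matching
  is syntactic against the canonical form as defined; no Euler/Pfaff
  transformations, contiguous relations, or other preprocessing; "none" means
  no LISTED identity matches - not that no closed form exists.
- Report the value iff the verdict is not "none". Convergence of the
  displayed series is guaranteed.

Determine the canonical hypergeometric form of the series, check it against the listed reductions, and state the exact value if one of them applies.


First insight: x = -\frac{4}{5} and the two k-th powers (C = 7/10, x = -4/5) combine into one argument.
Consecutive-term ratio: r(k) = -\frac{4}{5} * (k+\frac{3}{7}) / [(k+1)] ; factor over Q: parameters, x = -\frac{4}{5}, and C = \frac{7}{10}.

At argument -\frac{4}{5}: a 1F0 with upper {\frac{3}{7}}, lower {-}, scaled by C = \frac{7}{10}. Verdict at x = -\frac{4}{5}: binomial (I4) matches (the 1F0 binomial series: exponent -3/7, x = -\frac{4}{5}). Sum: \frac{7}{10} \cdot \left(\frac{9}{5}\right)^{-\frac{3}{7}}.


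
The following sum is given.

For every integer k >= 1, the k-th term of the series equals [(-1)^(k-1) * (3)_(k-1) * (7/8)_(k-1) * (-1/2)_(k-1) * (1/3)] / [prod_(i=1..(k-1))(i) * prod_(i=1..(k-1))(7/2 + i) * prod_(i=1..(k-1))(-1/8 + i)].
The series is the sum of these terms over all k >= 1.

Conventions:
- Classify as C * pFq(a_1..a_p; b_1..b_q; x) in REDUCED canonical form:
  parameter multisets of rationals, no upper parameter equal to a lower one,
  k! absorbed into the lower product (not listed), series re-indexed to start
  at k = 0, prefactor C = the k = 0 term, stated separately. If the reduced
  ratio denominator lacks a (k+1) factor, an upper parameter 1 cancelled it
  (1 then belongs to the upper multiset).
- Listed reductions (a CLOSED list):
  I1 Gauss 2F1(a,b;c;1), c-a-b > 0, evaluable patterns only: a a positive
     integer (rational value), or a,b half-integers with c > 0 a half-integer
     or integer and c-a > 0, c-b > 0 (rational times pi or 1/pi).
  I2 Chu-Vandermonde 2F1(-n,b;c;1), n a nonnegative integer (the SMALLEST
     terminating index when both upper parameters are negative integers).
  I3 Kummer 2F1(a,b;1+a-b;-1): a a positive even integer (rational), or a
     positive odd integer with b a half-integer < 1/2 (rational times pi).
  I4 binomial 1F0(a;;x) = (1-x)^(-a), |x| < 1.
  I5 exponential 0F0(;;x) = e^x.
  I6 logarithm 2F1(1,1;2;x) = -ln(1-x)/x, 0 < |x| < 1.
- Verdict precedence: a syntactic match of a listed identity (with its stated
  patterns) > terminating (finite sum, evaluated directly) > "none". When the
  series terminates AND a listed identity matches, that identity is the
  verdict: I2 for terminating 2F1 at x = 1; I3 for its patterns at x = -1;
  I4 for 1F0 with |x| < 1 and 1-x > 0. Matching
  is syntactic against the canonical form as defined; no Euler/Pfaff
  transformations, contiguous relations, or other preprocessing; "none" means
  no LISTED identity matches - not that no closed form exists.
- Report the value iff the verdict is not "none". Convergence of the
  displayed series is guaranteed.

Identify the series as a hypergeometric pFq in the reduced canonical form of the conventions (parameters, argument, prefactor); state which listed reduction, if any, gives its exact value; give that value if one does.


Reduced: x = -1, 2F1, upper = {-1/2, 3}, lower = {9/2}, C = 1/3. Verdict at x = -1: Kummer (I3) matches (x = -1; c = 9/2 equals 1+a-b for upper {-1/2, 3}: listed pattern). Value: (35/256) * pi.

The tell: from the first term 1/3: the lower running product (prefactor 1/3) is a rising factorial.
Term ratio: r(k) = (-1) * (k-1/2) (k+3) / [(k+9/2) (k+1)] ; factor over Q: parameters, x = (-1), and C = 1/3.


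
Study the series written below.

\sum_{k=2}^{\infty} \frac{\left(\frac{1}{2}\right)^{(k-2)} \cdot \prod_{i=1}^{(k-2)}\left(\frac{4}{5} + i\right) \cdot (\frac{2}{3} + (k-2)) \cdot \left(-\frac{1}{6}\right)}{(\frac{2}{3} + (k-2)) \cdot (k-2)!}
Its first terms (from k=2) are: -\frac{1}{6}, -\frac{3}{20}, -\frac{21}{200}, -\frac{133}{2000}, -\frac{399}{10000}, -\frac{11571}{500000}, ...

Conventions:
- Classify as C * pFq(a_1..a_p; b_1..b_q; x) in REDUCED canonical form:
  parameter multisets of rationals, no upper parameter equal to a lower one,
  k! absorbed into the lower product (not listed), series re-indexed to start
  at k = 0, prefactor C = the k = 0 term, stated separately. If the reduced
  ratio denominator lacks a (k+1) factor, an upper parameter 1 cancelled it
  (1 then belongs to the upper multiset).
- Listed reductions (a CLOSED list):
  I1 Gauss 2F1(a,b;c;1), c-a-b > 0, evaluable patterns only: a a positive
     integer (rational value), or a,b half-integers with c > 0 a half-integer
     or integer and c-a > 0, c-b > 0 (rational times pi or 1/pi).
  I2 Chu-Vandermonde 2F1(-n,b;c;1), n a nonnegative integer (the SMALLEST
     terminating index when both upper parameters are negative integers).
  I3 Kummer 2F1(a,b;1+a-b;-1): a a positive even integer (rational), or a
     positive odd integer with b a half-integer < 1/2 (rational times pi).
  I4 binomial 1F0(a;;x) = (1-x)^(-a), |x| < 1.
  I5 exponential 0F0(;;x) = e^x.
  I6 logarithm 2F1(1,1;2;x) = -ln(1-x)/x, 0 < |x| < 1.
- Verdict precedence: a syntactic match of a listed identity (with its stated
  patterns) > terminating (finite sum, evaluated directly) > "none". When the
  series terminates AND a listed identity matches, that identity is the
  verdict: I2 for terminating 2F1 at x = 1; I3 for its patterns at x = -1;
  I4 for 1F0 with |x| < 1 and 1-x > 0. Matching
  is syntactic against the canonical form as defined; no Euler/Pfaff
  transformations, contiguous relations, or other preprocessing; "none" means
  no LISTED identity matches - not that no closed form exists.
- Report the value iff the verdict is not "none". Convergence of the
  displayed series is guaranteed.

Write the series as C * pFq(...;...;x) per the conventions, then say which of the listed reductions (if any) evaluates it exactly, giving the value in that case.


At argument \frac{1}{2}: a 1F0 with upper {\frac{9}{5}}, lower {-}, scaled by C = -\frac{1}{6}. Verdict: the I4 binomial reduction applies (the 1F0 binomial series: exponent -9/5, x = \frac{1}{2}). Its exact value is \left(-\frac{1}{6}\right) \cdot \left(\frac{1}{2}\right)^{-\frac{9}{5}}.

The tell: with t_0 = -\frac{1}{6}, the running product (C = -1/6) telescopes to a rising factorial.
Ratio: r(k) = \frac{1}{2} * (k+\frac{9}{5}) / [(k+1)] - rational in k, leading ratio \frac{1}{2}; with t_0 = -\frac{1}{6}, classification follows.


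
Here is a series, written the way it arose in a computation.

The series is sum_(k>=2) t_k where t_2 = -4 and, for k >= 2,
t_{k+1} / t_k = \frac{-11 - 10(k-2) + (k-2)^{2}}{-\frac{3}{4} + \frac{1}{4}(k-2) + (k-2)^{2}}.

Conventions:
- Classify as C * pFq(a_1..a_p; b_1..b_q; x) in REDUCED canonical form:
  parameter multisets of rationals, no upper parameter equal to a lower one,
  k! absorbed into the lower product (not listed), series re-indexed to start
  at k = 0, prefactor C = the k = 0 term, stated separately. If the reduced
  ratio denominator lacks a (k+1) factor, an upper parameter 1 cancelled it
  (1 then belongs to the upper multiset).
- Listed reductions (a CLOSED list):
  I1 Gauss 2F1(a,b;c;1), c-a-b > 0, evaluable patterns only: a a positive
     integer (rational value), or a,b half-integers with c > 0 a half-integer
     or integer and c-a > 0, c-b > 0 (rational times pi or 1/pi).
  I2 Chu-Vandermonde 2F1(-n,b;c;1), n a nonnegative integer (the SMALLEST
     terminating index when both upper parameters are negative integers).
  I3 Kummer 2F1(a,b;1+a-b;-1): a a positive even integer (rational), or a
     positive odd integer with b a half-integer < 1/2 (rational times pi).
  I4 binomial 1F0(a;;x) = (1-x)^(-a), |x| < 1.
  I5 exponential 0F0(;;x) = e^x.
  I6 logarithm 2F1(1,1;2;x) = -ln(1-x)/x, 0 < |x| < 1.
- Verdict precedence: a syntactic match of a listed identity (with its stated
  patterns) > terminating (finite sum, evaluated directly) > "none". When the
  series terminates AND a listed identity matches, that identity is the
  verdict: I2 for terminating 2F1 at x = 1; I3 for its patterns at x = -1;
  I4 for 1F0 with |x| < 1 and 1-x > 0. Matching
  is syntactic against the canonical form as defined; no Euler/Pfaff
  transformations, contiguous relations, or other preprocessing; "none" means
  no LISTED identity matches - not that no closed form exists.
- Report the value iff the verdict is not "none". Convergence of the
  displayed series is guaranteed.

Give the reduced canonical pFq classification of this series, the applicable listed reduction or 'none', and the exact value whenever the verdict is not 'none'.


Classification (C = -4): 2F1 with upper {-11, 1}, lower {-\frac{3}{4}}, argument x = 1. Verdict: Vandermonde's identity (I2) applies (terminating 2F1 at x = 1 with n = 11, b = 1, c = -\frac{3}{4}). Sum: \frac{28}{37}.

Structural cue: x = 1 and roots of the ratio polynomials (C = -4, x = 1) are the negated parameters.
Step ratio: r(k) = 1 * (k-11) (k+1) / [(k-\frac{3}{4}) (k+1)] - poly over poly, x = 1 from leading terms; C = -4 at k = 0.


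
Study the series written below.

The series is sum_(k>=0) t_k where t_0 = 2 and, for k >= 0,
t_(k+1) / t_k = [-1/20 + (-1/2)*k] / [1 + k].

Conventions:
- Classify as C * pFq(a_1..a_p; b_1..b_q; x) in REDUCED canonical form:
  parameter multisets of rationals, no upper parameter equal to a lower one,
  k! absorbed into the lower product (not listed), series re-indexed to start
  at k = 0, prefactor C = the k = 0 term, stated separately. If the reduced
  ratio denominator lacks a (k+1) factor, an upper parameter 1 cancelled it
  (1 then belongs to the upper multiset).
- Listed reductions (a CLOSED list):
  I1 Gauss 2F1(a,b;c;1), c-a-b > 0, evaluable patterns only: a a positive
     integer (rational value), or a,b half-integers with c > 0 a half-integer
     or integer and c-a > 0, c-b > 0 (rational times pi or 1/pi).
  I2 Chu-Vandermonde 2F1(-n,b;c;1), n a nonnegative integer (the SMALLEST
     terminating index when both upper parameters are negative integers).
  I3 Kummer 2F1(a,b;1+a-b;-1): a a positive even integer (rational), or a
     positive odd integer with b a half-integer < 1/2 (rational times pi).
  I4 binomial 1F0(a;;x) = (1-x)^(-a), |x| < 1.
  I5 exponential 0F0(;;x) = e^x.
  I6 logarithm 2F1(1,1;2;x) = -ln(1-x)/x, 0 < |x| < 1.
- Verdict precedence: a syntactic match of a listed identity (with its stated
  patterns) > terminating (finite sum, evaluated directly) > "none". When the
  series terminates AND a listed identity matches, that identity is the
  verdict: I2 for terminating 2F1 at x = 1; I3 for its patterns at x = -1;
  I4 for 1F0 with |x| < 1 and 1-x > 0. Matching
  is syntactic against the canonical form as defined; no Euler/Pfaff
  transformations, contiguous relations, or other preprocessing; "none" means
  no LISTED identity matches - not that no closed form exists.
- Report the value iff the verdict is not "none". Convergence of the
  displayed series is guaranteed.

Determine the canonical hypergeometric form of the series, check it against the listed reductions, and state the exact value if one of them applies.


First insight: from the first term 2: the expanded ratio factors over Q; C = 2, roots give parameters.
Term ratio: r(k) = (-1/2) * (k+1/10) / [(k+1)] ; factor over Q: parameters, x = (-1/2), and C = 2.

x = -1/2 here; the reduced form reads 1F0, upper {1/10}, lower {-}, C = 2. Verdict: this is the I4 binomial reduction (the 1F0 binomial series: exponent -1/10, x = -1/2). Its exact value is 2 * (3/2)^(-1/10).
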